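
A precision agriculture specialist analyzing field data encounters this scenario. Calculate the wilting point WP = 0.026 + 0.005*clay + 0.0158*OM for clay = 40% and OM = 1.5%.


WP = 0.026 + 0.005*40 + 0.0158*1.5
   = 0.026 + 0.2000 + 0.0237
   = 0.2497


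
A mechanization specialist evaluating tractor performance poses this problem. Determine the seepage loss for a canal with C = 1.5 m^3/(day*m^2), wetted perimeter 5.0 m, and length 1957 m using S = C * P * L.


S = C * P * L
  = 1.5 * 5.0 * 1957
  = 14677.50 m^3/day


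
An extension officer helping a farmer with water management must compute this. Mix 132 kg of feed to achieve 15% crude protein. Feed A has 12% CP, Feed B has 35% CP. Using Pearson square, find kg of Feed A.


parts_A = CP_b - target = 35 - 15 = 20
parts_B = target - CP_a = 15 - 12 = 3
total_parts = 20 + 3 = 23
Feed A = 132 * 20 / 23 = 114.78 kg
Feed B = 132 * 3 / 23 = 17.22 kg

114.78 kg


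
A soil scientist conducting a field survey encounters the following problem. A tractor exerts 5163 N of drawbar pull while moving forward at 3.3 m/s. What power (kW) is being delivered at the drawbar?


P = F * v / 1000
  = 5163 * 3.3 / 1000
  = 17037.90 / 1000
  = 17.04 kW


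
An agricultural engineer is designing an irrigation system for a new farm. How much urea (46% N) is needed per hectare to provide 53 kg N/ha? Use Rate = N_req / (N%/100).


Rate = N_required / (N_content / 100)
     = 53 / (46 / 100)
     = 53 / 0.46
     = 115.22 kg/ha


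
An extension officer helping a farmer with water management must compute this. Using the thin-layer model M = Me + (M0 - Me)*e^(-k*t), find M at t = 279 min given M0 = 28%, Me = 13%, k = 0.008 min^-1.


M = Me + (M0 - Me) * e^(-k*t)
  = 13 + (28 - 13) * e^(-0.008*279)
  = 13 + 15 * e^(-2.232)
  = 13 + 15 * 0.10731
  = 13 + 1.6097
  = 14.61%


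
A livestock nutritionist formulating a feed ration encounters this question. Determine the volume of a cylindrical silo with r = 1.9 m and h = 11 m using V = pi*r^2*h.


V = pi * r^2 * h
  = pi * 1.9^2 * 11
  = pi * 3.61 * 11
  = 124.75 m^3


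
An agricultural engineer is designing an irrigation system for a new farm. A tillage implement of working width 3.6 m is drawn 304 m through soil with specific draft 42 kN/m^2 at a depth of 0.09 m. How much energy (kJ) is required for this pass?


E = k * d * w * L
  = 42 * 0.09 * 3.6 * 304
  = 4136.83 kJ


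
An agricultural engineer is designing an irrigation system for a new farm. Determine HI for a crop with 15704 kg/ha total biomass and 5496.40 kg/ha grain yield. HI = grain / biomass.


HI = grain_yield / biomass
   = 5496.40 / 15704
   = 0.35


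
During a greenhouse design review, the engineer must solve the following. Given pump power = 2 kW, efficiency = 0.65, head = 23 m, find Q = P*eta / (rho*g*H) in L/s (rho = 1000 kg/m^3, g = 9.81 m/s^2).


Q = (P * 1000 * eta) / (rho * g * H)
  = (2 * 1000 * 0.65) / (1000 * 9.81 * 23)
  = 1300 / 225630
  = 0.00576 m^3/s = 5.76 L/s


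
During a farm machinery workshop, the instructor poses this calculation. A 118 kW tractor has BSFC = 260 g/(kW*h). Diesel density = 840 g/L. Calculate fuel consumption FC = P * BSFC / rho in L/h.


FC = P * BSFC / rho_fuel
   = 118 * 260 / 840
   = 30680 / 840
   = 36.52 L/h


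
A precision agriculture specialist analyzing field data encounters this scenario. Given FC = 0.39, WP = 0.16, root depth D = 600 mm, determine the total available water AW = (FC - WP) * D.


AW = (FC - WP) * D
   = (0.39 - 0.16) * 600
   = 0.23 * 600
   = 138 mm


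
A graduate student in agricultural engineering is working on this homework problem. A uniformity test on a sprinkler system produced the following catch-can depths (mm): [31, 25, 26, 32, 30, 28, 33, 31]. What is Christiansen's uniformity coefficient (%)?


xbar = 236 / 8 = 29.500
sum|xi - xbar| = 19
CU = 100 * (1 - 19 / (8 * 29.500))
   = 100 * (1 - 0.0805)
   = 91.95%


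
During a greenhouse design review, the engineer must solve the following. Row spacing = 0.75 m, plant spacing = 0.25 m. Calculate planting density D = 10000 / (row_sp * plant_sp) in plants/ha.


D = 10000 / (row_sp * plant_sp)
  = 10000 / (0.75 * 0.25)
  = 10000 / 0.1875
  = 53333.33 plants/ha


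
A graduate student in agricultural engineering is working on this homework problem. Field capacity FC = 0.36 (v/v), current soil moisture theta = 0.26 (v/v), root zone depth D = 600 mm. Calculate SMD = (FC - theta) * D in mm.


SMD = (FC - theta) * D
    = (0.36 - 0.26) * 600
    = 0.100 * 600
    = 60 mm


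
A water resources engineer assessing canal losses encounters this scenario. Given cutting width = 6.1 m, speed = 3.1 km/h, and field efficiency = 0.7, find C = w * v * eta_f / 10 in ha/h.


C = w * v * eta_f / 10
  = 6.1 * 3.1 * 0.7 / 10
  = 13.24 / 10
  = 1.32 ha/h


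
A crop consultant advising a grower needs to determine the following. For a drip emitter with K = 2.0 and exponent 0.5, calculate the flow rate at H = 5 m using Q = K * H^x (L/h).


Q = K * H^x
  = 2.0 * 5^0.5
  = 2.0 * 2.2361
  = 4.47 L/h


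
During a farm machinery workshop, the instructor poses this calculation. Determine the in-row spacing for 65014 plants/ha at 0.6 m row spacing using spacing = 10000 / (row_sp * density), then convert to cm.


spacing = 10000 / (row_sp * density)
        = 10000 / (0.6 * 65014)
        = 10000 / 39008.40
        = 0.25636 m = 25.64 cm


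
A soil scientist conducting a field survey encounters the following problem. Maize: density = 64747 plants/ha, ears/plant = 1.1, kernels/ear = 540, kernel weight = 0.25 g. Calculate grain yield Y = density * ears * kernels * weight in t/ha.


Y = density * ears * kernels * kw
  = 64747 * 1.1 * 540 * 0.25 g/ha
  = 9614929.50 g/ha
  = 9614.93 kg/ha = 9.61 t/ha


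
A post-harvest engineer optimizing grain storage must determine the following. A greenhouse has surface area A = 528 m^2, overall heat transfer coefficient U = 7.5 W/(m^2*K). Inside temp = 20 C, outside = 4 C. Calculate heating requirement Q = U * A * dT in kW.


dT = 20 - (4) = 16 K
Q = U * A * dT
  = 7.5 * 528 * 16
  = 63360 W = 63.36 kW


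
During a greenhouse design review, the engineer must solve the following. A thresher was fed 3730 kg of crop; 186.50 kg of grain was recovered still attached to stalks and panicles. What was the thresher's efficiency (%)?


eta = (total - unthreshed) / total * 100
    = (3730 - 186.50) / 3730 * 100
    = 3543.50 / 3730 * 100
    = 95%


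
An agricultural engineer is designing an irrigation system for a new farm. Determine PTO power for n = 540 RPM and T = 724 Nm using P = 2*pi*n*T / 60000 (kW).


P = 2*pi*n*T / 60000
  = 2*pi * 540 * 724 / 60000
  = 2456474.13 / 60000
  = 40.94 kW


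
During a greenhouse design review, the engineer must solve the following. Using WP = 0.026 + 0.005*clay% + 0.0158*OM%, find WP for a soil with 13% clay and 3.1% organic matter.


WP = 0.026 + 0.005*13 + 0.0158*3.1
   = 0.026 + 0.0650 + 0.0490
   = 0.1400


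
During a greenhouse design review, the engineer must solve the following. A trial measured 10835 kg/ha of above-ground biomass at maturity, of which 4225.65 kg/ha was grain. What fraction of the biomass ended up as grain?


HI = grain_yield / biomass
   = 4225.65 / 10835
   = 0.39


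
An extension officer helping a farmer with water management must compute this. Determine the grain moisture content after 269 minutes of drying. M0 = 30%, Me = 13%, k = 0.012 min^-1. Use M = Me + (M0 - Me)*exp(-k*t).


M = Me + (M0 - Me) * e^(-k*t)
  = 13 + (30 - 13) * e^(-0.012*269)
  = 13 + 17 * e^(-3.228)
  = 13 + 17 * 0.03964
  = 13 + 0.6738
  = 13.67%


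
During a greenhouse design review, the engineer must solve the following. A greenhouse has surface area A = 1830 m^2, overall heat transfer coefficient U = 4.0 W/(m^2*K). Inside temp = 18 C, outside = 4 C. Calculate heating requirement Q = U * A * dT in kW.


dT = 18 - (4) = 14 K
Q = U * A * dT
  = 4.0 * 1830 * 14
  = 102480 W = 102.48 kW


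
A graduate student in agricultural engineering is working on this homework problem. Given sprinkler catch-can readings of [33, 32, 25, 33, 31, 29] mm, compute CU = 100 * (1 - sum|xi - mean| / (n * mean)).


xbar = 183 / 6 = 30.500
sum|xi - xbar| = 14
CU = 100 * (1 - 14 / (6 * 30.500))
   = 100 * (1 - 0.0765)
   = 92.35%


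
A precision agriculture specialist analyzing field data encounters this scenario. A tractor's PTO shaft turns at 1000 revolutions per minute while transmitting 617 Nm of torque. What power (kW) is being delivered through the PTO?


P = 2*pi*n*T / 60000
  = 2*pi * 1000 * 617 / 60000
  = 3876725.33 / 60000
  = 64.61 kW


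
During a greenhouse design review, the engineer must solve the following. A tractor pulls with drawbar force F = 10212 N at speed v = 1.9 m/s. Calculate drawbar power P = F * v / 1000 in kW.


P = F * v / 1000
  = 10212 * 1.9 / 1000
  = 19402.80 / 1000
  = 19.40 kW


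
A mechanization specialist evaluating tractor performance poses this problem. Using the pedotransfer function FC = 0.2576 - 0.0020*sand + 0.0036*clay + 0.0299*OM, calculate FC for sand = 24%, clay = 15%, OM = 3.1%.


FC = 0.2576 - 0.0020*24 + 0.0036*15 + 0.0299*3.1
   = 0.2576 - 0.0480 + 0.0540 + 0.0927
   = 0.3563


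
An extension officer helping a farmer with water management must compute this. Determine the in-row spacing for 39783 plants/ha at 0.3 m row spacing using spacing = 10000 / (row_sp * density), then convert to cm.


spacing = 10000 / (row_sp * density)
        = 10000 / (0.3 * 39783)
        = 10000 / 11934.90
        = 0.83788 m = 83.79 cm


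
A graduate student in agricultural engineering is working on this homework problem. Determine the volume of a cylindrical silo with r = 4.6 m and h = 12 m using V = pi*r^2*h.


V = pi * r^2 * h
  = pi * 4.6^2 * 12
  = pi * 21.16 * 12
  = 797.71 m^3


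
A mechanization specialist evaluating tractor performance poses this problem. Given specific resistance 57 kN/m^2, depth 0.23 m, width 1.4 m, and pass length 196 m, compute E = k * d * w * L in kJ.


E = k * d * w * L
  = 57 * 0.23 * 1.4 * 196
  = 3597.38 kJ


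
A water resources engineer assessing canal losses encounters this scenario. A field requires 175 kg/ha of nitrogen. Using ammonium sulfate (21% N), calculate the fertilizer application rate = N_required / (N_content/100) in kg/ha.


Rate = N_required / (N_content / 100)
     = 175 / (21 / 100)
     = 175 / 0.21
     = 833.33 kg/ha


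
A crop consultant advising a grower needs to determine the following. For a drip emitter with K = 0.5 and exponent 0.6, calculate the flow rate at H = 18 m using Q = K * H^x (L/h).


Q = K * H^x
  = 0.5 * 18^0.6
  = 0.5 * 5.6645
  = 2.83 L/h


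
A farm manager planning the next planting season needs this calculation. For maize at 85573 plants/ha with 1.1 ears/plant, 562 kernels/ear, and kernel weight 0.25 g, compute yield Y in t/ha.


Y = density * ears * kernels * kw
  = 85573 * 1.1 * 562 * 0.25 g/ha
  = 13225307.15 g/ha
  = 13225.31 kg/ha = 13.23 t/ha


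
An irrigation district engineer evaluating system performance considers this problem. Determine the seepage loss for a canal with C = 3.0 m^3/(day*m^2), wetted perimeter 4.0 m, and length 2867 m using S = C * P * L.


S = C * P * L
  = 3.0 * 4.0 * 2867
  = 34404 m^3/day


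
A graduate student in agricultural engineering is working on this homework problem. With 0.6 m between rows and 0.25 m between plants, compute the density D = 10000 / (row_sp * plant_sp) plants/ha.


D = 10000 / (row_sp * plant_sp)
  = 10000 / (0.6 * 0.25)
  = 10000 / 0.1500
  = 66666.67 plants/ha


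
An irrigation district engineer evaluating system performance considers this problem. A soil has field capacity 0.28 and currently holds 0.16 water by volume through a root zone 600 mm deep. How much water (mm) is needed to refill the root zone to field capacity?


SMD = (FC - theta) * D
    = (0.28 - 0.16) * 600
    = 0.120 * 600
    = 72 mm


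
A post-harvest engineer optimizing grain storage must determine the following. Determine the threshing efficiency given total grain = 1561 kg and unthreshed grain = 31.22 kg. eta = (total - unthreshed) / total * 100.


eta = (total - unthreshed) / total * 100
    = (1561 - 31.22) / 1561 * 100
    = 1529.78 / 1561 * 100
    = 98%


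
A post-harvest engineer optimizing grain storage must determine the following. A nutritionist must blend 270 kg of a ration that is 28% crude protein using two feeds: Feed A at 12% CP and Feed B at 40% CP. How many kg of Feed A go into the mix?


parts_A = CP_b - target = 40 - 28 = 12
parts_B = target - CP_a = 28 - 12 = 16
total_parts = 12 + 16 = 28
Feed A = 270 * 12 / 28 = 115.71 kg
Feed B = 270 * 16 / 28 = 154.29 kg

115.71 kg


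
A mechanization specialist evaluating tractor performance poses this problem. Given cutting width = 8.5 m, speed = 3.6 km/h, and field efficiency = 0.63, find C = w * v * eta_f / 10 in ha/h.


C = w * v * eta_f / 10
  = 8.5 * 3.6 * 0.63 / 10
  = 19.28 / 10
  = 1.93 ha/h


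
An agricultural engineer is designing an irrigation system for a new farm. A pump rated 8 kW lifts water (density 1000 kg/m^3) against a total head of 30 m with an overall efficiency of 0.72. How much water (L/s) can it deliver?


Q = (P * 1000 * eta) / (rho * g * H)
  = (8 * 1000 * 0.72) / (1000 * 9.81 * 30)
  = 5760 / 294300
  = 0.01957 m^3/s = 19.57 L/s


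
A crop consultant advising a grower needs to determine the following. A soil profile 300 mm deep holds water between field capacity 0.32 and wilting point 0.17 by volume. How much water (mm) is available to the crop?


AW = (FC - WP) * D
   = (0.32 - 0.17) * 300
   = 0.15 * 300
   = 45 mm


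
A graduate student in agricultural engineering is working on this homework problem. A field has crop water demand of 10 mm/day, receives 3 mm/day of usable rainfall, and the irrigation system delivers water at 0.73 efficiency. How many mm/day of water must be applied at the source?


IWR = (ETc - Pe) / Ea
    = (10 - 3) / 0.73
    = 7 / 0.73
    = 9.59 mm/day


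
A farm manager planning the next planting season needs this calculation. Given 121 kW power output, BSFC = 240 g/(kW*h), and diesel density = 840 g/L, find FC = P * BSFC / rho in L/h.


FC = P * BSFC / rho_fuel
   = 121 * 240 / 840
   = 29040 / 840
   = 34.57 L/h


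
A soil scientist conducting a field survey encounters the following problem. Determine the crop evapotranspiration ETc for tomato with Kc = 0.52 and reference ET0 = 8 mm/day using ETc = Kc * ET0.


ETc = Kc * ET0
    = 0.52 * 8
    = 4.16 mm/day


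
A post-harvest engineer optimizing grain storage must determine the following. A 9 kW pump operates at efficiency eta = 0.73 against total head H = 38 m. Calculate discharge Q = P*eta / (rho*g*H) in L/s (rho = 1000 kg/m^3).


Q = (P * 1000 * eta) / (rho * g * H)
  = (9 * 1000 * 0.73) / (1000 * 9.81 * 38)
  = 6570 / 372780
  = 0.01762 m^3/s = 17.62 L/s


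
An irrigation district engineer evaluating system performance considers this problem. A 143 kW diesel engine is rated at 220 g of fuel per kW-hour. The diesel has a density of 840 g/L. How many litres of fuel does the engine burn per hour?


FC = P * BSFC / rho_fuel
   = 143 * 220 / 840
   = 31460 / 840
   = 37.45 L/h


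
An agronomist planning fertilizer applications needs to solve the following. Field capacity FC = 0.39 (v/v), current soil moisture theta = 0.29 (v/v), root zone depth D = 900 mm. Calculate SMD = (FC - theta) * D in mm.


SMD = (FC - theta) * D
    = (0.39 - 0.29) * 900
    = 0.100 * 900
    = 90 mm


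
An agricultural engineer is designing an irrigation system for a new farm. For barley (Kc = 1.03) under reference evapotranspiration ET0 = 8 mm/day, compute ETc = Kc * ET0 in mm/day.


ETc = Kc * ET0
    = 1.03 * 8
    = 8.24 mm/day


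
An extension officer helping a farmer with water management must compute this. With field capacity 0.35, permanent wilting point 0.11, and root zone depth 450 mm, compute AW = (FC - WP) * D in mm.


AW = (FC - WP) * D
   = (0.35 - 0.11) * 450
   = 0.24 * 450
   = 108 mm


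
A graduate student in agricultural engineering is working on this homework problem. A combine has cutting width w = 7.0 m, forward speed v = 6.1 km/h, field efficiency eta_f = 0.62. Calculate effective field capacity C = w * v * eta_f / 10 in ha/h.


C = w * v * eta_f / 10
  = 7.0 * 6.1 * 0.62 / 10
  = 26.47 / 10
  = 2.65 ha/h


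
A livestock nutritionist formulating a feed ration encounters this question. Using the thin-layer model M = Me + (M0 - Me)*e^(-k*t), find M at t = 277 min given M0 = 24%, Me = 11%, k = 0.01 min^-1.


M = Me + (M0 - Me) * e^(-k*t)
  = 11 + (24 - 11) * e^(-0.01*277)
  = 11 + 13 * e^(-2.770)
  = 11 + 13 * 0.06266
  = 11 + 0.8146
  = 11.81%


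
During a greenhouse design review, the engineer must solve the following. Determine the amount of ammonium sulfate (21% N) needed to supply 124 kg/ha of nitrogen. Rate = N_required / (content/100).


Rate = N_required / (N_content / 100)
     = 124 / (21 / 100)
     = 124 / 0.21
     = 590.48 kg/ha


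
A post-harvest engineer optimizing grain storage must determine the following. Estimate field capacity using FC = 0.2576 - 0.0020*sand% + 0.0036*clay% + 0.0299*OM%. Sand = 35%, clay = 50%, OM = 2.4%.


FC = 0.2576 - 0.0020*35 + 0.0036*50 + 0.0299*2.4
   = 0.2576 - 0.0700 + 0.1800 + 0.0718
   = 0.4394


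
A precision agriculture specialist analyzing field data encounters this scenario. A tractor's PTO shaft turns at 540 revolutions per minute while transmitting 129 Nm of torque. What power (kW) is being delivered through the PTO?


P = 2*pi*n*T / 60000
  = 2*pi * 540 * 129 / 60000
  = 437686.69 / 60000
  = 7.29 kW


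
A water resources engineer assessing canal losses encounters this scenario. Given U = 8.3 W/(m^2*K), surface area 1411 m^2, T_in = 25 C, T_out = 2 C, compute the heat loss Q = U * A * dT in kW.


dT = 25 - (2) = 23 K
Q = U * A * dT
  = 8.3 * 1411 * 23
  = 269359.90 W = 269.36 kW


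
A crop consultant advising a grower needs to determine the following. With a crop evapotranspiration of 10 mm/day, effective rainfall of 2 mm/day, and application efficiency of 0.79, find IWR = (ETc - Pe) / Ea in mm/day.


IWR = (ETc - Pe) / Ea
    = (10 - 2) / 0.79
    = 8 / 0.79
    = 10.13 mm/day


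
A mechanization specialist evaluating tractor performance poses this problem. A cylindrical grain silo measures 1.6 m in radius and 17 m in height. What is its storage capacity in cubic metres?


V = pi * r^2 * h
  = pi * 1.6^2 * 17
  = pi * 2.56 * 17
  = 136.72 m^3


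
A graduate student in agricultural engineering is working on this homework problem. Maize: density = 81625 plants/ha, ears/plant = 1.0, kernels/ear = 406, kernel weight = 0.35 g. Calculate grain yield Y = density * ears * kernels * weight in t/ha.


Y = density * ears * kernels * kw
  = 81625 * 1.0 * 406 * 0.35 g/ha
  = 11598912.50 g/ha
  = 11598.91 kg/ha = 11.60 t/ha


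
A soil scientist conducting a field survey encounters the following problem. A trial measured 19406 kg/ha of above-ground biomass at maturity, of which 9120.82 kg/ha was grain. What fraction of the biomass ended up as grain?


HI = grain_yield / biomass
   = 9120.82 / 19406
   = 0.47


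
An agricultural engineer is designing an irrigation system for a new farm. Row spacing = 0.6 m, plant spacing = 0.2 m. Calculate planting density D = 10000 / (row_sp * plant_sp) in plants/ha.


D = 10000 / (row_sp * plant_sp)
  = 10000 / (0.6 * 0.2)
  = 10000 / 0.1200
  = 83333.33 plants/ha


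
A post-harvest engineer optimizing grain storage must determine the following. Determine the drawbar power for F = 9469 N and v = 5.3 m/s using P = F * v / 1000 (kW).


P = F * v / 1000
  = 9469 * 5.3 / 1000
  = 50185.70 / 1000
  = 50.19 kW


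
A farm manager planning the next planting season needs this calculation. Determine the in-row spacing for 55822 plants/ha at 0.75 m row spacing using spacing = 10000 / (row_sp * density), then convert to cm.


spacing = 10000 / (row_sp * density)
        = 10000 / (0.75 * 55822)
        = 10000 / 41866.50
        = 0.23885 m = 23.89 cm


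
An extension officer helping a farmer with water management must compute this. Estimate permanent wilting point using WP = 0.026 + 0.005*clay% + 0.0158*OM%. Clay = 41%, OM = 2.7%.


WP = 0.026 + 0.005*41 + 0.0158*2.7
   = 0.026 + 0.2050 + 0.0427
   = 0.2737


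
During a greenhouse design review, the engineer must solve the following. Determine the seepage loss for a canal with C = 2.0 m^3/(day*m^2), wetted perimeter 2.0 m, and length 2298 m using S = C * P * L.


S = C * P * L
  = 2.0 * 2.0 * 2298
  = 9192 m^3/day


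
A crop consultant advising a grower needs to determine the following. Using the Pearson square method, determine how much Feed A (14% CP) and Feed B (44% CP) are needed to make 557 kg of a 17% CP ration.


parts_A = CP_b - target = 44 - 17 = 27
parts_B = target - CP_a = 17 - 14 = 3
total_parts = 27 + 3 = 30
Feed A = 557 * 27 / 30 = 501.30 kg
Feed B = 557 * 3 / 30 = 55.70 kg

501.30 kg


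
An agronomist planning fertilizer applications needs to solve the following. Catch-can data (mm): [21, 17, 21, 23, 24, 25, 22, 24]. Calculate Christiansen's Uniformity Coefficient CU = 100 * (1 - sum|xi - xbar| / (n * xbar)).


xbar = 177 / 8 = 22.125
sum|xi - xbar| = 15
CU = 100 * (1 - 15 / (8 * 22.125))
   = 100 * (1 - 0.0847)
   = 91.53%


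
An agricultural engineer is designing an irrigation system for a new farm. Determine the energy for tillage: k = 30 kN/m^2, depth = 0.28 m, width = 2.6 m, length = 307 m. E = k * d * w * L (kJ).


E = k * d * w * L
  = 30 * 0.28 * 2.6 * 307
  = 6704.88 kJ


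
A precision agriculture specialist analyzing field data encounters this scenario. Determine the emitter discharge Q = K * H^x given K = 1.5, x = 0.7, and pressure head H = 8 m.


Q = K * H^x
  = 1.5 * 8^0.7
  = 1.5 * 4.2871
  = 6.43 L/h


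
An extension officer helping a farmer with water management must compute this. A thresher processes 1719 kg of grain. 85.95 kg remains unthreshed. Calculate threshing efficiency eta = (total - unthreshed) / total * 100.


eta = (total - unthreshed) / total * 100
    = (1719 - 85.95) / 1719 * 100
    = 1633.05 / 1719 * 100
    = 95%


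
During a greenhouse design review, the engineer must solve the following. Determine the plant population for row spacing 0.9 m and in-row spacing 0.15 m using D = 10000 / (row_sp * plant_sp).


D = 10000 / (row_sp * plant_sp)
  = 10000 / (0.9 * 0.15)
  = 10000 / 0.1350
  = 74074.07 plants/ha


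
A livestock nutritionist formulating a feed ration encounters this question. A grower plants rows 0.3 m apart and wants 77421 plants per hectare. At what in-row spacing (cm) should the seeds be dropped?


spacing = 10000 / (row_sp * density)
        = 10000 / (0.3 * 77421)
        = 10000 / 23226.30
        = 0.43055 m = 43.05 cm


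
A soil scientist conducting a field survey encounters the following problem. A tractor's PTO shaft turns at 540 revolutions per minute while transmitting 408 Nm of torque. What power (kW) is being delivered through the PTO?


P = 2*pi*n*T / 60000
  = 2*pi * 540 * 408 / 60000
  = 1384311.39 / 60000
  = 23.07 kW


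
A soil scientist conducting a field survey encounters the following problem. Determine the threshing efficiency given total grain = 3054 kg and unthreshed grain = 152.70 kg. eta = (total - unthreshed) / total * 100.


eta = (total - unthreshed) / total * 100
    = (3054 - 152.70) / 3054 * 100
    = 2901.30 / 3054 * 100
    = 95%


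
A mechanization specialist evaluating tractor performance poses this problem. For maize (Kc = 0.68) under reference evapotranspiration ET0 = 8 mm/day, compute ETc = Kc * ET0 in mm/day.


ETc = Kc * ET0
    = 0.68 * 8
    = 5.44 mm/day


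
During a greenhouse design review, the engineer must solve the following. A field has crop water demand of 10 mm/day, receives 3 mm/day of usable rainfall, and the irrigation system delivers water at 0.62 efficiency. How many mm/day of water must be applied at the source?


IWR = (ETc - Pe) / Ea
    = (10 - 3) / 0.62
    = 7 / 0.62
    = 11.29 mm/day


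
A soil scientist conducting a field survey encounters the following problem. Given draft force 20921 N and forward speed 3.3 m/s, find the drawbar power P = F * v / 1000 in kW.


P = F * v / 1000
  = 20921 * 3.3 / 1000
  = 69039.30 / 1000
  = 69.04 kW


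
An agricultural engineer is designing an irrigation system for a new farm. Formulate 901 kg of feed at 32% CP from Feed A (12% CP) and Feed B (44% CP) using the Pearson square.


parts_A = CP_b - target = 44 - 32 = 12
parts_B = target - CP_a = 32 - 12 = 20
total_parts = 12 + 20 = 32
Feed A = 901 * 12 / 32 = 337.88 kg
Feed B = 901 * 20 / 32 = 563.13 kg

337.88 kg


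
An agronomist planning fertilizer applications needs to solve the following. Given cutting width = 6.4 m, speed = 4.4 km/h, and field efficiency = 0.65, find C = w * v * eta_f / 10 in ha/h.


C = w * v * eta_f / 10
  = 6.4 * 4.4 * 0.65 / 10
  = 18.30 / 10
  = 1.83 ha/h


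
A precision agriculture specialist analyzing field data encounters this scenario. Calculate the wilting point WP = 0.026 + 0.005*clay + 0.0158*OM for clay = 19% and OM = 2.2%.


WP = 0.026 + 0.005*19 + 0.0158*2.2
   = 0.026 + 0.0950 + 0.0348
   = 0.1558


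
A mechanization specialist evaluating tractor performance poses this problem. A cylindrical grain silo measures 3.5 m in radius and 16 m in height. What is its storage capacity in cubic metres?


V = pi * r^2 * h
  = pi * 3.5^2 * 16
  = pi * 12.25 * 16
  = 615.75 m^3


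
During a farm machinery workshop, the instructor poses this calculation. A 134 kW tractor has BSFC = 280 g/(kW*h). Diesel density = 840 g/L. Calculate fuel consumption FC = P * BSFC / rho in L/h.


FC = P * BSFC / rho_fuel
   = 134 * 280 / 840
   = 37520 / 840
   = 44.67 L/h


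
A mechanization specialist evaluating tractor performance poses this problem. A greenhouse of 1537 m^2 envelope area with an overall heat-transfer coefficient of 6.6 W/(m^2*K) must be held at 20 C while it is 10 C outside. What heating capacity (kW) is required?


dT = 20 - (10) = 10 K
Q = U * A * dT
  = 6.6 * 1537 * 10
  = 101442 W = 101.44 kW


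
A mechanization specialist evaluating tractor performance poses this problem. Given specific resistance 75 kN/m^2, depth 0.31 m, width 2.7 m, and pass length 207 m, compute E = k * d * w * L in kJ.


E = k * d * w * L
  = 75 * 0.31 * 2.7 * 207
  = 12994.43 kJ


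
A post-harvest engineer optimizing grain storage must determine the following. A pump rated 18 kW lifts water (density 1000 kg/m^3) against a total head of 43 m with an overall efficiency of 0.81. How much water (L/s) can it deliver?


Q = (P * 1000 * eta) / (rho * g * H)
  = (18 * 1000 * 0.81) / (1000 * 9.81 * 43)
  = 14580 / 421830
  = 0.03456 m^3/s = 34.56 L/s


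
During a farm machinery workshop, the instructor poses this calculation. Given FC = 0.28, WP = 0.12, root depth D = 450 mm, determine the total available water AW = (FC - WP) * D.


AW = (FC - WP) * D
   = (0.28 - 0.12) * 450
   = 0.16 * 450
   = 72 mm


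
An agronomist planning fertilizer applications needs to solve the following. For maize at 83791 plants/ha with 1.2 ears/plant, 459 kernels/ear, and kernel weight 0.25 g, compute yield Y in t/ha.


Y = density * ears * kernels * kw
  = 83791 * 1.2 * 459 * 0.25 g/ha
  = 11538020.70 g/ha
  = 11538.02 kg/ha = 11.54 t/ha


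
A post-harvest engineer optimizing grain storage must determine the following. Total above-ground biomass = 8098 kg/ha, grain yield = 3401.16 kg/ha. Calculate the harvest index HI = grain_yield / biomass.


HI = grain_yield / biomass
   = 3401.16 / 8098
   = 0.42


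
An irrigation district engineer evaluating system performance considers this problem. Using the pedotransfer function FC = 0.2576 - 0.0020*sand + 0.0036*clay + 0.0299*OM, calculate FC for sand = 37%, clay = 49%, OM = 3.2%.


FC = 0.2576 - 0.0020*37 + 0.0036*49 + 0.0299*3.2
   = 0.2576 - 0.0740 + 0.1764 + 0.0957
   = 0.4557


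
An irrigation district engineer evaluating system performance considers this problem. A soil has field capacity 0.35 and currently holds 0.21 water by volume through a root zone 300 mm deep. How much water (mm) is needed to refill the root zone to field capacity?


SMD = (FC - theta) * D
    = (0.35 - 0.21) * 300
    = 0.140 * 300
    = 42 mm


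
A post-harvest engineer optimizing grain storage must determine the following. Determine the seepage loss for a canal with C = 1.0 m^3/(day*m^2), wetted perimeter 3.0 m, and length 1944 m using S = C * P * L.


S = C * P * L
  = 1.0 * 3.0 * 1944
  = 5832 m^3/day


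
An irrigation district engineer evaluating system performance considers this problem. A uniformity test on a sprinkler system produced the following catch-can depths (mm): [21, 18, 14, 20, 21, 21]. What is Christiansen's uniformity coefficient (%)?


xbar = 115 / 6 = 19.167
sum|xi - xbar| = 12.667
CU = 100 * (1 - 12.667 / (6 * 19.167))
   = 100 * (1 - 0.1101)
   = 88.99%


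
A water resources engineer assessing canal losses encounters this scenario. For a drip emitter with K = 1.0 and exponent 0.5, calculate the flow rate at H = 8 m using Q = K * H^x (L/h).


Q = K * H^x
  = 1.0 * 8^0.5
  = 1.0 * 2.8284
  = 2.83 L/h


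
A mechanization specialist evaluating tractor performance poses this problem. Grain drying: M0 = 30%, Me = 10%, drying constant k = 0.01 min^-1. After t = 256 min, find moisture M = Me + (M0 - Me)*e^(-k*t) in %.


M = Me + (M0 - Me) * e^(-k*t)
  = 10 + (30 - 10) * e^(-0.01*256)
  = 10 + 20 * e^(-2.560)
  = 10 + 20 * 0.07730
  = 10 + 1.5461
  = 11.55%


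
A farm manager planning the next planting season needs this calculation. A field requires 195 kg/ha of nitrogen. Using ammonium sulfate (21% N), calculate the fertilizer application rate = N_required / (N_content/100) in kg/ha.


Rate = N_required / (N_content / 100)
     = 195 / (21 / 100)
     = 195 / 0.21
     = 928.57 kg/ha


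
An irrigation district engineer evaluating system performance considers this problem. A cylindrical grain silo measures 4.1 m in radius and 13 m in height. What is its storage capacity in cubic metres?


V = pi * r^2 * h
  = pi * 4.1^2 * 13
  = pi * 16.81 * 13
  = 686.53 m^3


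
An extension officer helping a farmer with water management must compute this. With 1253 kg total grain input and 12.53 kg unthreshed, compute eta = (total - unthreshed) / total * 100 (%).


eta = (total - unthreshed) / total * 100
    = (1253 - 12.53) / 1253 * 100
    = 1240.47 / 1253 * 100
    = 99%


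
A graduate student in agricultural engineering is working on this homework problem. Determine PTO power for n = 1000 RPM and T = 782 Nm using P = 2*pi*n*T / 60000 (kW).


P = 2*pi*n*T / 60000
  = 2*pi * 1000 * 782 / 60000
  = 4913450.91 / 60000
  = 81.89 kW


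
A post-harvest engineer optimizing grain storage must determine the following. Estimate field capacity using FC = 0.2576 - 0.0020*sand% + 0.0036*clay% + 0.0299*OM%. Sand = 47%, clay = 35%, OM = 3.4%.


FC = 0.2576 - 0.0020*47 + 0.0036*35 + 0.0299*3.4
   = 0.2576 - 0.0940 + 0.1260 + 0.1017
   = 0.3913


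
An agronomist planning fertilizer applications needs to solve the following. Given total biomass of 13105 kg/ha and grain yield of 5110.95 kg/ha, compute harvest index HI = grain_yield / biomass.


HI = grain_yield / biomass
   = 5110.95 / 13105
   = 0.39


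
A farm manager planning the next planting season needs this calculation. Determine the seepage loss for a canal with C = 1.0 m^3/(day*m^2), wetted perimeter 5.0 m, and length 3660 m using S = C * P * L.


S = C * P * L
  = 1.0 * 5.0 * 3660
  = 18300 m^3/day


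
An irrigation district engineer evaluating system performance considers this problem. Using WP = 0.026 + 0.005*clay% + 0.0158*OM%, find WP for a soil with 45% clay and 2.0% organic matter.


WP = 0.026 + 0.005*45 + 0.0158*2.0
   = 0.026 + 0.2250 + 0.0316
   = 0.2826


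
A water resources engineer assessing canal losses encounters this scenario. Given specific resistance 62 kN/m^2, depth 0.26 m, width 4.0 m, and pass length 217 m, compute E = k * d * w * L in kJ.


E = k * d * w * L
  = 62 * 0.26 * 4.0 * 217
  = 13992.16 kJ


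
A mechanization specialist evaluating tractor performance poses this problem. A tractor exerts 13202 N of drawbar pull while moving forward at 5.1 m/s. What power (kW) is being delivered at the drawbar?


P = F * v / 1000
  = 13202 * 5.1 / 1000
  = 67330.20 / 1000
  = 67.33 kW


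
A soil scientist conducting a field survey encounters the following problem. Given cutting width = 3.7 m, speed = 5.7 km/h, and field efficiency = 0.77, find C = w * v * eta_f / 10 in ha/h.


C = w * v * eta_f / 10
  = 3.7 * 5.7 * 0.77 / 10
  = 16.24 / 10
  = 1.62 ha/h


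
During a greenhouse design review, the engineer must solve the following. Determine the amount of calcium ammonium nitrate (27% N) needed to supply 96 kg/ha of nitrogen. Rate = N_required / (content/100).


Rate = N_required / (N_content / 100)
     = 96 / (27 / 100)
     = 96 / 0.27
     = 355.56 kg/ha


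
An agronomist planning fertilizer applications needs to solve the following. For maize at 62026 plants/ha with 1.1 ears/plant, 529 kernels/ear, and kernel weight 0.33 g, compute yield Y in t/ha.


Y = density * ears * kernels * kw
  = 62026 * 1.1 * 529 * 0.33 g/ha
  = 11910666.70 g/ha
  = 11910.67 kg/ha = 11.91 t/ha


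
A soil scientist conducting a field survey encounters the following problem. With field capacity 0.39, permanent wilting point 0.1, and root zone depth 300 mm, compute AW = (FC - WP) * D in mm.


AW = (FC - WP) * D
   = (0.39 - 0.1) * 300
   = 0.29 * 300
   = 87 mm


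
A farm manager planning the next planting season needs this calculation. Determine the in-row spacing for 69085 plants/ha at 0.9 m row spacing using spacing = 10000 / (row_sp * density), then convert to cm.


spacing = 10000 / (row_sp * density)
        = 10000 / (0.9 * 69085)
        = 10000 / 62176.50
        = 0.16083 m = 16.08 cm


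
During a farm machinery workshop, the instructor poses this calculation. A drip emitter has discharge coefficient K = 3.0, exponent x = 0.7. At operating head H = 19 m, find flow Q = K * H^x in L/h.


Q = K * H^x
  = 3.0 * 19^0.7
  = 3.0 * 7.8547
  = 23.56 L/h


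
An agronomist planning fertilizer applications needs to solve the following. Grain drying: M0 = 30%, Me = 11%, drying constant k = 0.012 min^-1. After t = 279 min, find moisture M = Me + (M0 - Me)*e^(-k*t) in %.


M = Me + (M0 - Me) * e^(-k*t)
  = 11 + (30 - 11) * e^(-0.012*279)
  = 11 + 19 * e^(-3.348)
  = 11 + 19 * 0.03515
  = 11 + 0.6679
  = 11.67%


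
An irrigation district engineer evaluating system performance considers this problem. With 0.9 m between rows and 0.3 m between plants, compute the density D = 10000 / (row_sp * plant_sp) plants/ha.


D = 10000 / (row_sp * plant_sp)
  = 10000 / (0.9 * 0.3)
  = 10000 / 0.2700
  = 37037.04 plants/ha


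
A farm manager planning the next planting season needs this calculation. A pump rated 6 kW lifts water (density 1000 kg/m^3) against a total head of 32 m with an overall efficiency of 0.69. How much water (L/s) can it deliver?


Q = (P * 1000 * eta) / (rho * g * H)
  = (6 * 1000 * 0.69) / (1000 * 9.81 * 32)
  = 4140 / 313920
  = 0.01319 m^3/s = 13.19 L/s


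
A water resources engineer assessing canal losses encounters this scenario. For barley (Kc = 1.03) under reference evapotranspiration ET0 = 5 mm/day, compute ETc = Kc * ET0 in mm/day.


ETc = Kc * ET0
    = 1.03 * 5
    = 5.15 mm/day


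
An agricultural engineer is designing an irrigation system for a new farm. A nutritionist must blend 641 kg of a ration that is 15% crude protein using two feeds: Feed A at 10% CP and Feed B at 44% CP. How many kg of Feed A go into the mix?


parts_A = CP_b - target = 44 - 15 = 29
parts_B = target - CP_a = 15 - 10 = 5
total_parts = 29 + 5 = 34
Feed A = 641 * 29 / 34 = 546.74 kg
Feed B = 641 * 5 / 34 = 94.26 kg

546.74 kg


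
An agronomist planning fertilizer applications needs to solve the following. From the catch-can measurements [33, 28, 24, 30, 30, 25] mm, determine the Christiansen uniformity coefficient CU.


xbar = 170 / 6 = 28.333
sum|xi - xbar| = 16
CU = 100 * (1 - 16 / (6 * 28.333))
   = 100 * (1 - 0.0941)
   = 90.59%


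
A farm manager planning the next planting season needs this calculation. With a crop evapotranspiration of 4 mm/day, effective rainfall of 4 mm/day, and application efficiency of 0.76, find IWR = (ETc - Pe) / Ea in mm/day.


IWR = (ETc - Pe) / Ea
    = (4 - 4) / 0.76
    = 0 / 0.76
    = 0 mm/day


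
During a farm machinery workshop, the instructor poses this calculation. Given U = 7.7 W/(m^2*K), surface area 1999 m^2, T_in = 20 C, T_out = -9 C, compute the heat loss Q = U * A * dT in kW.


dT = 20 - (-9) = 29 K
Q = U * A * dT
  = 7.7 * 1999 * 29
  = 446376.70 W = 446.38 kW


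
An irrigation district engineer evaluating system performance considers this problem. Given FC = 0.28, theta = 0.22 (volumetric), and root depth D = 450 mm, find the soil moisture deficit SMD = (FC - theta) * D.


SMD = (FC - theta) * D
    = (0.28 - 0.22) * 450
    = 0.060 * 450
    = 27 mm


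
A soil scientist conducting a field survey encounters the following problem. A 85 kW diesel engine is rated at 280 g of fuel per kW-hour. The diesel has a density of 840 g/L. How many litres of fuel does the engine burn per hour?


FC = P * BSFC / rho_fuel
   = 85 * 280 / 840
   = 23800 / 840
   = 28.33 L/h


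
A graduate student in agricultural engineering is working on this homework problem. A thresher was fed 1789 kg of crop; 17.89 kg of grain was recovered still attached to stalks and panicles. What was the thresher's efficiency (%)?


eta = (total - unthreshed) / total * 100
    = (1789 - 17.89) / 1789 * 100
    = 1771.11 / 1789 * 100
    = 99%


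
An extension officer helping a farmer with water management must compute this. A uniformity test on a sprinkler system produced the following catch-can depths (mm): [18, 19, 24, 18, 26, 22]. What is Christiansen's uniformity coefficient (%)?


xbar = 127 / 6 = 21.167
sum|xi - xbar| = 17
CU = 100 * (1 - 17 / (6 * 21.167))
   = 100 * (1 - 0.1339)
   = 86.61%


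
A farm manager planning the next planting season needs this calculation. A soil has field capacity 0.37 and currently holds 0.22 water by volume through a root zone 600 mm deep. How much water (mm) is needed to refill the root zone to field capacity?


SMD = (FC - theta) * D
    = (0.37 - 0.22) * 600
    = 0.150 * 600
    = 90 mm


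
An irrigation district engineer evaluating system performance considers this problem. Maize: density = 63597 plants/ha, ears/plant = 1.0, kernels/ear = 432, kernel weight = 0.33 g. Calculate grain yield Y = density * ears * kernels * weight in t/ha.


Y = density * ears * kernels * kw
  = 63597 * 1.0 * 432 * 0.33 g/ha
  = 9066388.32 g/ha
  = 9066.39 kg/ha = 9.07 t/ha


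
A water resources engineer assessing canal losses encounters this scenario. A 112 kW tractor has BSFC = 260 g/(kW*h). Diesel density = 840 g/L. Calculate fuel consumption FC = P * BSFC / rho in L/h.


FC = P * BSFC / rho_fuel
   = 112 * 260 / 840
   = 29120 / 840
   = 34.67 L/h


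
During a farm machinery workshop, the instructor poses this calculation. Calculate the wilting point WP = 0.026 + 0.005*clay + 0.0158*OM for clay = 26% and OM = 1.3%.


WP = 0.026 + 0.005*26 + 0.0158*1.3
   = 0.026 + 0.1300 + 0.0205
   = 0.1765


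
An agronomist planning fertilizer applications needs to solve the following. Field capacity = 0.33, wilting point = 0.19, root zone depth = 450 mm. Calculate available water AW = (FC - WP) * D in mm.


AW = (FC - WP) * D
   = (0.33 - 0.19) * 450
   = 0.14 * 450
   = 63 mm
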